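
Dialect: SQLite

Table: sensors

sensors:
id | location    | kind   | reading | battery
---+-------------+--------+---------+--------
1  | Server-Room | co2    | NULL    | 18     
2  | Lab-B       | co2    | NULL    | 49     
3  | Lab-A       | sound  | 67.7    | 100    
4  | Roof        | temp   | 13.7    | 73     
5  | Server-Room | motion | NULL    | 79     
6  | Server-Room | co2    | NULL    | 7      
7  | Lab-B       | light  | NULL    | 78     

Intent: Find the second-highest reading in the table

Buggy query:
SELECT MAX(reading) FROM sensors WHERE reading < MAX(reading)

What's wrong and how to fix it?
Bug: MAX(reading) on the right of the comparison is an aggregate-in-WHERE error

Fix: Compute the overall MAX in a subquery, then take MAX of rows below it

Corrected query:
SELECT MAX(reading) FROM sensors WHERE reading < (SELECT MAX(reading) FROM sensors)

Result:
MAX(reading)
------------
13.7        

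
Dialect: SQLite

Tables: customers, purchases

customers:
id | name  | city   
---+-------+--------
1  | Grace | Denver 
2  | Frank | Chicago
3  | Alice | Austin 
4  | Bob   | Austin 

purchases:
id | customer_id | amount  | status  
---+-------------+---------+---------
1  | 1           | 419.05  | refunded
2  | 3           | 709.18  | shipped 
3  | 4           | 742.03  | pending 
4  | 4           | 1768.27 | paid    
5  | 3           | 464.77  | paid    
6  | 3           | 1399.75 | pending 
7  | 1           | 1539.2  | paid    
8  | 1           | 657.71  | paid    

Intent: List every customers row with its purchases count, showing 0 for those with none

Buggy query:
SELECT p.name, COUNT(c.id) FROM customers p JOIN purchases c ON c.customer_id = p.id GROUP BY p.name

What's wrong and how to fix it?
Bug: INNER JOIN drops customers rows that have no matching purchases rows

Fix: Use LEFT JOIN so parents without children still appear (COUNT(c.id) gives 0)

Corrected query:
SELECT p.name, COUNT(c.id) FROM customers p LEFT JOIN purchases c ON c.customer_id = p.id GROUP BY p.name

Result:
name  | COUNT(c.id)
------+------------
Alice | 3          
Bob   | 2          
Frank | 0          
Grace | 3          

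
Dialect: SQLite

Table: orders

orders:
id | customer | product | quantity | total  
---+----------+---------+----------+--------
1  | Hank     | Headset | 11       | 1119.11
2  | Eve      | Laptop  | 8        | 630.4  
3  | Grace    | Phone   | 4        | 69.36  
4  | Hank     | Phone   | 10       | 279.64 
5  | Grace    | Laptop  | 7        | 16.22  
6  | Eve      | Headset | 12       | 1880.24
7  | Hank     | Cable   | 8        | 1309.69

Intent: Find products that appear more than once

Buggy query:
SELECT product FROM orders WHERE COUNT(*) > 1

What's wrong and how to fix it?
Bug: COUNT(*) is an aggregate and cannot be used in WHERE

Fix: Group first, then use HAVING for the count condition

Corrected query:
SELECT product FROM orders GROUP BY product HAVING COUNT(*) > 1

Result:
product
-------
Headset
Laptop 
Phone  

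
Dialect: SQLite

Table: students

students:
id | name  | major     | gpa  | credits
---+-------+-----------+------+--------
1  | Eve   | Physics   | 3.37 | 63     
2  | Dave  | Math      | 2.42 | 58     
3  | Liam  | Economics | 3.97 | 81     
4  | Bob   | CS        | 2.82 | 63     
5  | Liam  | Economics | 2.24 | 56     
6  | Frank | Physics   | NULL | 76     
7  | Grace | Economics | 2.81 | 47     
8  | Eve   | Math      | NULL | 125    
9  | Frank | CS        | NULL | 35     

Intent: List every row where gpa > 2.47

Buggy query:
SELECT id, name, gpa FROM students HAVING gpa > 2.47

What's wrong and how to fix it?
Bug: This is a non-aggregate query (no GROUP BY, no aggregates), so in SQLite the HAVING clause is invalid here; a row-level condition belongs in WHERE

Fix: Use WHERE for row-level filtering

Corrected query:
SELECT id, name, gpa FROM students WHERE gpa > 2.47

Result:
id | name  | gpa 
---+-------+-----
1  | Eve   | 3.37
3  | Liam  | 3.97
4  | Bob   | 2.82
7  | Grace | 2.81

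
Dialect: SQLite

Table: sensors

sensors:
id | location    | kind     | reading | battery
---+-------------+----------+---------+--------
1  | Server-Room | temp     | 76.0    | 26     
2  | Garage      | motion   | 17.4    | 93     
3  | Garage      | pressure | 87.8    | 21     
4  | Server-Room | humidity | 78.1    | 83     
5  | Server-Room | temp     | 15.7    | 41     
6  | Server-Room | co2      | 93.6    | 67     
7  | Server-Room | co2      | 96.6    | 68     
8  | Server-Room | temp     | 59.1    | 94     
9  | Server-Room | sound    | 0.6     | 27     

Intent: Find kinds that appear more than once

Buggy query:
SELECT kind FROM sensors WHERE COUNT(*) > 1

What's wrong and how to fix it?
Bug: COUNT(*) is an aggregate and cannot be used in WHERE

Fix: Group first, then use HAVING for the count condition

Corrected query:
SELECT kind FROM sensors GROUP BY kind HAVING COUNT(*) > 1

Result:
kind
----
co2 
temp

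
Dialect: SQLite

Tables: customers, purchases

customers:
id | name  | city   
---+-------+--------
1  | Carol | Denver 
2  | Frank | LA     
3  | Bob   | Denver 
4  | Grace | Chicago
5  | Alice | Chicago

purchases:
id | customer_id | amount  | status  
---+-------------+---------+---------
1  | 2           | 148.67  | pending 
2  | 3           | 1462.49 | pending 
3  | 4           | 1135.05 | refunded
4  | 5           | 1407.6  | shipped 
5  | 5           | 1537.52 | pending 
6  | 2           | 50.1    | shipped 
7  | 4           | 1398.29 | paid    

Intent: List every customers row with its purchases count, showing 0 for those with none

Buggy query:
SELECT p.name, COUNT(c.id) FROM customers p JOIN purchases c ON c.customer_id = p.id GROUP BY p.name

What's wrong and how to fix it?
Bug: INNER JOIN drops customers rows that have no matching purchases rows

Fix: Switch to LEFT JOIN to retain unmatched parent rows

Corrected query:
SELECT p.name, COUNT(c.id) FROM customers p LEFT JOIN purchases c ON c.customer_id = p.id GROUP BY p.name

Result:
name  | COUNT(c.id)
------+------------
Alice | 2          
Bob   | 1          
Carol | 0          
Frank | 2          
Grace | 2          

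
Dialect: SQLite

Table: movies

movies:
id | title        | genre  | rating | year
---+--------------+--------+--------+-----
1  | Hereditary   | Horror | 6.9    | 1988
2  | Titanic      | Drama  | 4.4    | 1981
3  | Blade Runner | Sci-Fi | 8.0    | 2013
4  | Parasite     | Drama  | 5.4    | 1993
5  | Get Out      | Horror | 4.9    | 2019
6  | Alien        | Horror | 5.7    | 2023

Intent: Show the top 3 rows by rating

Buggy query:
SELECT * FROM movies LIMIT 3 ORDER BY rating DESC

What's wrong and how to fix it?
Bug: LIMIT must come after ORDER BY

Fix: Sort with ORDER BY, then apply LIMIT

Corrected query:
SELECT * FROM movies ORDER BY rating DESC LIMIT 3

Result:
id | title        | genre  | rating | year
---+--------------+--------+--------+-----
3  | Blade Runner | Sci-Fi | 8      | 2013
1  | Hereditary   | Horror | 6.9    | 1988
6  | Alien        | Horror | 5.7    | 2023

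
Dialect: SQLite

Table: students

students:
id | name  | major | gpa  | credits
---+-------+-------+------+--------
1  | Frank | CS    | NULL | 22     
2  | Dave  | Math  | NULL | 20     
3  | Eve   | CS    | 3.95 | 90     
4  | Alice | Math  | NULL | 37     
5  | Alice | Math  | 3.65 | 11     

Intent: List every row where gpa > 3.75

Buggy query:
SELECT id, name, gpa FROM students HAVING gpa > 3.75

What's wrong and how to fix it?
Bug: HAVING filters the output of aggregation, but this query has no GROUP BY and no aggregate functions, so SQLite rejects it (HAVING clause on a non-aggregate query); the condition here is per row

Fix: Use WHERE for row-level filtering

Corrected query:
SELECT id, name, gpa FROM students WHERE gpa > 3.75

Result:
id | name | gpa 
---+------+-----
3  | Eve  | 3.95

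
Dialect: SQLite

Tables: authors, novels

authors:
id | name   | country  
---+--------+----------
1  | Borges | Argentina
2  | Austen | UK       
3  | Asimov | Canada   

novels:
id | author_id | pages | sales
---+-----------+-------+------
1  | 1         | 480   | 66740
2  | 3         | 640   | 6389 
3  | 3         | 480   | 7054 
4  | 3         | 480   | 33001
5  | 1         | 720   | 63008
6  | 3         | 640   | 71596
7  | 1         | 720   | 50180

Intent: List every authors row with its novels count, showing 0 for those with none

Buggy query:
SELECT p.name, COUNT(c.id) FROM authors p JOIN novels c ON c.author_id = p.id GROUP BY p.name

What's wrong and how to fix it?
Bug: An inner join excludes parents with zero children

Fix: Switch to LEFT JOIN to retain unmatched parent rows

Corrected query:
SELECT p.name, COUNT(c.id) FROM authors p LEFT JOIN novels c ON c.author_id = p.id GROUP BY p.name

Result:
name   | COUNT(c.id)
-------+------------
Asimov | 4          
Austen | 0          
Borges | 3          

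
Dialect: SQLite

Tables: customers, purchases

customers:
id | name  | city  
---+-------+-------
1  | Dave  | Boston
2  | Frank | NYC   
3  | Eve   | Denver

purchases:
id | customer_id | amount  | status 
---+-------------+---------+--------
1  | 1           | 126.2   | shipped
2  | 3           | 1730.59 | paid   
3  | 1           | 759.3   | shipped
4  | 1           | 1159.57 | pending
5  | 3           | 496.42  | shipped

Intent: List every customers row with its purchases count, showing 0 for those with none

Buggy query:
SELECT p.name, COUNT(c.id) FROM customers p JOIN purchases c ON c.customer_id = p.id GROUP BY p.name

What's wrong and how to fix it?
Bug: INNER JOIN drops customers rows that have no matching purchases rows

Fix: Use LEFT JOIN so parents without children still appear (COUNT(c.id) gives 0)

Corrected query:
SELECT p.name, COUNT(c.id) FROM customers p LEFT JOIN purchases c ON c.customer_id = p.id GROUP BY p.name

Result:
name  | COUNT(c.id)
------+------------
Dave  | 3          
Eve   | 2          
Frank | 0          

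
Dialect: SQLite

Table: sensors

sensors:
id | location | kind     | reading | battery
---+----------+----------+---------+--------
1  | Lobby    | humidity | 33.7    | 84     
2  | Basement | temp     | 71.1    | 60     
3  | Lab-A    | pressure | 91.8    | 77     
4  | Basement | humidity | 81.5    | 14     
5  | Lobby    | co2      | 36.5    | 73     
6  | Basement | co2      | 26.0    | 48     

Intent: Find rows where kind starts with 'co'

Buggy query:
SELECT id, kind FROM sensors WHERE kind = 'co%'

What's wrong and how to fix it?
Bug: Wildcards only work with LIKE; '=' treats '%' as a literal character

Fix: Use LIKE for wildcard pattern matching

Corrected query:
SELECT id, kind FROM sensors WHERE kind LIKE 'co%'

Result:
id | kind
---+-----
5  | co2 
6  | co2 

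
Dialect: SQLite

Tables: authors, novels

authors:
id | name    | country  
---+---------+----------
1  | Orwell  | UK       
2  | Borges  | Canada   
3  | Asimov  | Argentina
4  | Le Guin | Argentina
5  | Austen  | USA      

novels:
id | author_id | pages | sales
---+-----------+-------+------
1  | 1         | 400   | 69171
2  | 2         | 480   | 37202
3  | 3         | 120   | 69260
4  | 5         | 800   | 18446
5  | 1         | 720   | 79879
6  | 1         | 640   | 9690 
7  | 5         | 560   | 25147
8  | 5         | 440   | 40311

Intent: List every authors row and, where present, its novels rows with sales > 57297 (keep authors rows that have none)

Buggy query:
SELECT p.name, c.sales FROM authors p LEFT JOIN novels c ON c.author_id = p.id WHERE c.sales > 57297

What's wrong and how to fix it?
Bug: A WHERE condition on the right-hand table after LEFT JOIN drops unmatched parents

Fix: Move the right-table condition into the ON clause so unmatched parents are kept

Corrected query:
SELECT p.name, c.sales FROM authors p LEFT JOIN novels c ON c.author_id = p.id AND c.sales > 57297

Result:
name    | sales
--------+------
Orwell  | 69171
Orwell  | 79879
Borges  | NULL 
Asimov  | 69260
Le Guin | NULL 
Austen  | NULL 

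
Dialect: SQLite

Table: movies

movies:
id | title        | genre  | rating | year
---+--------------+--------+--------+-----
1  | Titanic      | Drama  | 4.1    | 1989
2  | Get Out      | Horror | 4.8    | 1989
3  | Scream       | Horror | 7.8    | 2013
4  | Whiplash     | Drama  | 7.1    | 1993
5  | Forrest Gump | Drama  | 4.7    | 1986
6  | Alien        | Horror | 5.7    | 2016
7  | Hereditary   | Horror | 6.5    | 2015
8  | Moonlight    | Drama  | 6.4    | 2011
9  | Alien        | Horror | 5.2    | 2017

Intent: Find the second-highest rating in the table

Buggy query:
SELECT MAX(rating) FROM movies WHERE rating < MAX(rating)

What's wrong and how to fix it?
Bug: The inner MAX is an aggregate inside WHERE, which is not allowed

Fix: Compute the overall MAX in a subquery, then take MAX of rows below it

Corrected query:
SELECT MAX(rating) FROM movies WHERE rating < (SELECT MAX(rating) FROM movies)

Result:
MAX(rating)
-----------
7.1        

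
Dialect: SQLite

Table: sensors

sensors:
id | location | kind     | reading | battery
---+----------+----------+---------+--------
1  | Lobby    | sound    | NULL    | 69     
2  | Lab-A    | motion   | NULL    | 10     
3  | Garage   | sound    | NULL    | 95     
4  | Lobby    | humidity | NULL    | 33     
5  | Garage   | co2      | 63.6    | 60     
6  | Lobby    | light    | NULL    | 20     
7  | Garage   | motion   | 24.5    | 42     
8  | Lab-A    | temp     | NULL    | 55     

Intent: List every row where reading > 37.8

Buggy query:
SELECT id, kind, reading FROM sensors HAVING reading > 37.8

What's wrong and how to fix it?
Bug: HAVING filters the output of aggregation, but this query has no GROUP BY and no aggregate functions, so SQLite rejects it (HAVING clause on a non-aggregate query); the condition here is per row

Fix: Replace HAVING with WHERE since the condition applies to individual rows

Corrected query:
SELECT id, kind, reading FROM sensors WHERE reading > 37.8

Result:
id | kind | reading
---+------+--------
5  | co2  | 63.6   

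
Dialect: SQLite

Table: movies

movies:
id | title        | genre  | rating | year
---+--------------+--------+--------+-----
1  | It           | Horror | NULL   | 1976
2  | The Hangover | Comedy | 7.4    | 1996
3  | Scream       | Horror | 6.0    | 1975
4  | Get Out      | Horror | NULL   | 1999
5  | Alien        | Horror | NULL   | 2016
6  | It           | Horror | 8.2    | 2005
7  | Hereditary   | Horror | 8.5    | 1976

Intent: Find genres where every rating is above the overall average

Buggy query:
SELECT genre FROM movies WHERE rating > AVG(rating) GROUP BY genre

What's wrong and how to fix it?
Bug: WHERE evaluates per row before aggregation, so AVG() is unavailable

Fix: Use a subquery for AVG and a HAVING MIN(...) filter so the condition holds for every row in the group

Corrected query:
SELECT genre FROM movies GROUP BY genre HAVING MIN(rating) > (SELECT AVG(rating) FROM movies)

Result:
(no rows)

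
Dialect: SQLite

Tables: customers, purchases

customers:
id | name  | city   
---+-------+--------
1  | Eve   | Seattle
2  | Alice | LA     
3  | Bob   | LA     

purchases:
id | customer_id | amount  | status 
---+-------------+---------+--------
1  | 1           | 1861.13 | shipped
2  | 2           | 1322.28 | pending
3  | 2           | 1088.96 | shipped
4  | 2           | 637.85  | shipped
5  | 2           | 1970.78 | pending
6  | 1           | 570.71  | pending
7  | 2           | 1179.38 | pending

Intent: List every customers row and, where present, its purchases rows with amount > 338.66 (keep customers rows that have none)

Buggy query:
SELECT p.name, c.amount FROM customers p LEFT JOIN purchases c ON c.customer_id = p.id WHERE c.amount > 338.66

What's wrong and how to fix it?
Bug: Filtering c.amount in WHERE discards the NULL rows produced by LEFT JOIN, turning it into an inner join

Fix: Put 'c.amount > 338.66' in the JOIN's ON clause instead of WHERE

Corrected query:
SELECT p.name, c.amount FROM customers p LEFT JOIN purchases c ON c.customer_id = p.id AND c.amount > 338.66

Result:
name  | amount 
------+--------
Eve   | 570.71 
Eve   | 1861.13
Alice | 637.85 
Alice | 1088.96
Alice | 1179.38
Alice | 1322.28
Alice | 1970.78
Bob   | NULL   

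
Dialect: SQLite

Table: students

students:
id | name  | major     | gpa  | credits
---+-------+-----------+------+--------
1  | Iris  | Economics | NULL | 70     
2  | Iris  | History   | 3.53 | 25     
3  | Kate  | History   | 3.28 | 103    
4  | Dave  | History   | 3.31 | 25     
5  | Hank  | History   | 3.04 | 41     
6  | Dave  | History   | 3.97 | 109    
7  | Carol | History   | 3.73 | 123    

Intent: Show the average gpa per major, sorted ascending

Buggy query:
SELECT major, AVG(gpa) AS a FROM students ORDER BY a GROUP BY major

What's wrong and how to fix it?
Bug: ORDER BY appears before GROUP BY; SQL clause order requires GROUP BY first

Fix: Reorder: SELECT … FROM … GROUP BY … ORDER BY …

Corrected query:
SELECT major, AVG(gpa) AS a FROM students GROUP BY major ORDER BY a

Result:
major     | a       
----------+---------
Economics | NULL    
History   | 3.476667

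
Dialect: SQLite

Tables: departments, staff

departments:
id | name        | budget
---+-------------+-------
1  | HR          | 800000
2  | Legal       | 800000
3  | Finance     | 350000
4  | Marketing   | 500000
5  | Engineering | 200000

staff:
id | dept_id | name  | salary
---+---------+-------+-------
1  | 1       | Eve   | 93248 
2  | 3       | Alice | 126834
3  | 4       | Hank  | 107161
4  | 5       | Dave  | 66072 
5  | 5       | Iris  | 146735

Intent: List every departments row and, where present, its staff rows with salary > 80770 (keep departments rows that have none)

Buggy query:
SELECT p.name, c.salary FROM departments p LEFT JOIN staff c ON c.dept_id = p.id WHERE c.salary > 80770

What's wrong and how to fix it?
Bug: Filtering c.salary in WHERE discards the NULL rows produced by LEFT JOIN, turning it into an inner join

Fix: Move the right-table condition into the ON clause so unmatched parents are kept

Corrected query:
SELECT p.name, c.salary FROM departments p LEFT JOIN staff c ON c.dept_id = p.id AND c.salary > 80770

Result:
name        | salary
------------+-------
HR          | 93248 
Legal       | NULL  
Finance     | 126834
Marketing   | 107161
Engineering | 146735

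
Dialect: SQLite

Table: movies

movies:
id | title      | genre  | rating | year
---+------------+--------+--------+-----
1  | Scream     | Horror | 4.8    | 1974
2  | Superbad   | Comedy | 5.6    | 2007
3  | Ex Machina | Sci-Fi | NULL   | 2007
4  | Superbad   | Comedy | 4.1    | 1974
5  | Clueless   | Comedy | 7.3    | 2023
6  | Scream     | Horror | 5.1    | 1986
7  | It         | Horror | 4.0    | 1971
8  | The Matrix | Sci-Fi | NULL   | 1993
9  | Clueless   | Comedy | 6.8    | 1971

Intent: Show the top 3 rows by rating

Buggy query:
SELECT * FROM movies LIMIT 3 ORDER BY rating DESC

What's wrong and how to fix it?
Bug: ORDER BY cannot follow LIMIT; LIMIT is the final clause

Fix: Swap the clauses: ORDER BY first, then LIMIT

Corrected query:
SELECT * FROM movies ORDER BY rating DESC LIMIT 3

Result:
id | title    | genre  | rating | year
---+----------+--------+--------+-----
5  | Clueless | Comedy | 7.3    | 2023
9  | Clueless | Comedy | 6.8    | 1971
2  | Superbad | Comedy | 5.6    | 2007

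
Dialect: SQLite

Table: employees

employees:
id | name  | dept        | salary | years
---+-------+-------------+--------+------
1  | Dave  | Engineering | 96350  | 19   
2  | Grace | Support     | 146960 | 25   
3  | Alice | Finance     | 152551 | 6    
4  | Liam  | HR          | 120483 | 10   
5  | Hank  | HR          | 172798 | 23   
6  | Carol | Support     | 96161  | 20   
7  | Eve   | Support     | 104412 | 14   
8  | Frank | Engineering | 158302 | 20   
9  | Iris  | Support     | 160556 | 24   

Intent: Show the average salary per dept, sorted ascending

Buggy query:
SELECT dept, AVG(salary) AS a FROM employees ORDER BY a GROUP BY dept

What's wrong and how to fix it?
Bug: ORDER BY appears before GROUP BY; SQL clause order requires GROUP BY first

Fix: Move ORDER BY to the end, after GROUP BY

Corrected query:
SELECT dept, AVG(salary) AS a FROM employees GROUP BY dept ORDER BY a

Result:
dept        | a        
------------+----------
Support     | 127022.25
Engineering | 127326   
HR          | 146640.5 
Finance     | 152551   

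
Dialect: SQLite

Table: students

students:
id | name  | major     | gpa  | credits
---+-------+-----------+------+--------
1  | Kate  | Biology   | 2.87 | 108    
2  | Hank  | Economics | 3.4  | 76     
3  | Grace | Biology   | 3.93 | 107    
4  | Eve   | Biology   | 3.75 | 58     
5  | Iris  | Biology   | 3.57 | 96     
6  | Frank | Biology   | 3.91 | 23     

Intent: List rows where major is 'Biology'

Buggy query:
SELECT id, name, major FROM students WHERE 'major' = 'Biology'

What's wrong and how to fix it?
Bug: Single quotes denote string literals in SQL; the column name is being compared as a constant string

Fix: Reference the column as major without single quotes

Corrected query:
SELECT id, name, major FROM students WHERE major = 'Biology'

Result:
id | name  | major  
---+-------+--------
1  | Kate  | Biology
3  | Grace | Biology
4  | Eve   | Biology
5  | Iris  | Biology
6  | Frank | Biology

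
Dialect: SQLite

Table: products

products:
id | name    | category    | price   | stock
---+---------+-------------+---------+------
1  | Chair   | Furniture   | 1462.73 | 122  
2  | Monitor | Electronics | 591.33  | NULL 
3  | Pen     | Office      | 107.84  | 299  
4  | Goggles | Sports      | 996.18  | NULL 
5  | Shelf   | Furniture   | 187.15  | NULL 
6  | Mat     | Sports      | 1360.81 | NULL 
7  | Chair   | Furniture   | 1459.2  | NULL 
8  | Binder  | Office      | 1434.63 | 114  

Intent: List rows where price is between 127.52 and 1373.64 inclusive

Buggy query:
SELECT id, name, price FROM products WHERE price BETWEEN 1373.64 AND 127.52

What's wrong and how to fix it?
Bug: BETWEEN expects the lower bound first; with 1373.64 AND 127.52 the range is empty

Fix: Swap the bounds so the smaller value comes first

Corrected query:
SELECT id, name, price FROM products WHERE price BETWEEN 127.52 AND 1373.64

Result:
id | name    | price  
---+---------+--------
2  | Monitor | 591.33 
4  | Goggles | 996.18 
5  | Shelf   | 187.15 
6  | Mat     | 1360.81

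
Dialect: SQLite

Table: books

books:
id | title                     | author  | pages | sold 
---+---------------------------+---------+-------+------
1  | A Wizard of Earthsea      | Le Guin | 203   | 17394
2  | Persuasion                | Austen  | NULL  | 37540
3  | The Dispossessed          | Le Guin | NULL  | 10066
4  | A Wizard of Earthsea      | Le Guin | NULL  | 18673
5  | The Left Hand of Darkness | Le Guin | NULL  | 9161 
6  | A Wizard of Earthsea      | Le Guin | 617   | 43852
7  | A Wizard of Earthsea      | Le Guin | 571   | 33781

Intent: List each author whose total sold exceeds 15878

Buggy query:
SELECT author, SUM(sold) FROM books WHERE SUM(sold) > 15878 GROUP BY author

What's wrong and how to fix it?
Bug: SUM(sold) is an aggregate, but WHERE filters rows before aggregation

Fix: Move the aggregate condition to a HAVING clause

Corrected query:
SELECT author, SUM(sold) FROM books GROUP BY author HAVING SUM(sold) > 15878

Result:
author  | SUM(sold)
--------+----------
Austen  | 37540    
Le Guin | 132927   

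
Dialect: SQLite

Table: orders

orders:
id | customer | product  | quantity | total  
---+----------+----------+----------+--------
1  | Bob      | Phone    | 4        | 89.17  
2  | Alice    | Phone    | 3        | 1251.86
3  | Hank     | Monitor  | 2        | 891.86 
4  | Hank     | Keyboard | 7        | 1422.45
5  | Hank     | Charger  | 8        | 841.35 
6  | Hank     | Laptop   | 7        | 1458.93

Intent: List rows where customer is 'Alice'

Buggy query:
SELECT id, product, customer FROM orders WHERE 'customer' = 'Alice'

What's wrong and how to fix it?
Bug: Single quotes denote string literals in SQL; the column name is being compared as a constant string

Fix: Reference the column as customer without single quotes

Corrected query:
SELECT id, product, customer FROM orders WHERE customer = 'Alice'

Result:
id | product | customer
---+---------+---------
2  | Phone   | Alice   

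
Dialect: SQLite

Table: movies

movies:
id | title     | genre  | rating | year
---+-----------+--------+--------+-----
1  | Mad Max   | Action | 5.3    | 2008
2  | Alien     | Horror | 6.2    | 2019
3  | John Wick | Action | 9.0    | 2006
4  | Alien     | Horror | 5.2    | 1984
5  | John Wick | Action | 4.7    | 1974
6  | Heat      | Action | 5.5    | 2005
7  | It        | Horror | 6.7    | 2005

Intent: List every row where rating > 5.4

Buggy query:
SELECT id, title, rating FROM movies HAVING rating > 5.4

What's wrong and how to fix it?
Bug: This is a non-aggregate query (no GROUP BY, no aggregates), so in SQLite the HAVING clause is invalid here; a row-level condition belongs in WHERE

Fix: Use WHERE for row-level filtering

Corrected query:
SELECT id, title, rating FROM movies WHERE rating > 5.4

Result:
id | title     | rating
---+-----------+-------
2  | Alien     | 6.2   
3  | John Wick | 9     
6  | Heat      | 5.5   
7  | It        | 6.7   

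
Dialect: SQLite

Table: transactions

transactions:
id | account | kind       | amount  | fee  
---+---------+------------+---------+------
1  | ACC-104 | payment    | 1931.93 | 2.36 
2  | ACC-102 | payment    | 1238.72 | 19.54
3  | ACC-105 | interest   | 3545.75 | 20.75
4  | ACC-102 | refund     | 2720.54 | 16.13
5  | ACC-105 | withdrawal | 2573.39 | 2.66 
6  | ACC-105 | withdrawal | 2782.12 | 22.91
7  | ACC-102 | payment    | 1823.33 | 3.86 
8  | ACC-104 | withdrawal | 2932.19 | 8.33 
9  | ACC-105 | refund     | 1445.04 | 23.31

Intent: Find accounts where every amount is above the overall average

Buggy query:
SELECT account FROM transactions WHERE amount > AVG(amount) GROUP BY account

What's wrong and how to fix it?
Bug: WHERE evaluates per row before aggregation, so AVG() is unavailable

Fix: Compute the overall average in a scalar subquery and compare each group's MIN against it in HAVING

Corrected query:
SELECT account FROM transactions GROUP BY account HAVING MIN(amount) > (SELECT AVG(amount) FROM transactions)

Result:
(no rows)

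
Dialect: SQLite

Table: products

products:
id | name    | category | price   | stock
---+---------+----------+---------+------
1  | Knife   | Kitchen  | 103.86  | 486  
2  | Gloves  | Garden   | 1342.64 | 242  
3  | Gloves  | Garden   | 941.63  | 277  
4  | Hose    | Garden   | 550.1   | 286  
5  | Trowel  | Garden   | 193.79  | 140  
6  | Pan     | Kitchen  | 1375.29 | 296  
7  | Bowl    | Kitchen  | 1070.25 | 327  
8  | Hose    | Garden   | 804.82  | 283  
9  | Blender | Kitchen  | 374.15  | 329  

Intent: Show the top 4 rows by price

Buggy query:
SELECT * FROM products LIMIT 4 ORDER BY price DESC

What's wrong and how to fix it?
Bug: ORDER BY cannot follow LIMIT; LIMIT is the final clause

Fix: Sort with ORDER BY, then apply LIMIT

Corrected query:
SELECT * FROM products ORDER BY price DESC LIMIT 4

Result:
id | name   | category | price   | stock
---+--------+----------+---------+------
6  | Pan    | Kitchen  | 1375.29 | 296  
2  | Gloves | Garden   | 1342.64 | 242  
7  | Bowl   | Kitchen  | 1070.25 | 327  
3  | Gloves | Garden   | 941.63  | 277  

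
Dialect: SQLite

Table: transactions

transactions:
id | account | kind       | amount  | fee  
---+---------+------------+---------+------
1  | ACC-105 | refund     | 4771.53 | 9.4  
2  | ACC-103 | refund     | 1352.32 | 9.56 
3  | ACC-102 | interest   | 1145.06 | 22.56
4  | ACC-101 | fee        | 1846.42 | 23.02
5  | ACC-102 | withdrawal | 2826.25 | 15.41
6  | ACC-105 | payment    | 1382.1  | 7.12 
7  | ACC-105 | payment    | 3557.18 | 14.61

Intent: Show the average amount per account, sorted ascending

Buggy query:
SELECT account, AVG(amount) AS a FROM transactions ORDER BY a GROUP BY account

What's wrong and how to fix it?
Bug: ORDER BY appears before GROUP BY; SQL clause order requires GROUP BY first

Fix: Move ORDER BY to the end, after GROUP BY

Corrected query:
SELECT account, AVG(amount) AS a FROM transactions GROUP BY account ORDER BY a

Result:
account | a          
--------+------------
ACC-103 | 1352.32    
ACC-101 | 1846.42    
ACC-102 | 1985.655   
ACC-105 | 3236.936667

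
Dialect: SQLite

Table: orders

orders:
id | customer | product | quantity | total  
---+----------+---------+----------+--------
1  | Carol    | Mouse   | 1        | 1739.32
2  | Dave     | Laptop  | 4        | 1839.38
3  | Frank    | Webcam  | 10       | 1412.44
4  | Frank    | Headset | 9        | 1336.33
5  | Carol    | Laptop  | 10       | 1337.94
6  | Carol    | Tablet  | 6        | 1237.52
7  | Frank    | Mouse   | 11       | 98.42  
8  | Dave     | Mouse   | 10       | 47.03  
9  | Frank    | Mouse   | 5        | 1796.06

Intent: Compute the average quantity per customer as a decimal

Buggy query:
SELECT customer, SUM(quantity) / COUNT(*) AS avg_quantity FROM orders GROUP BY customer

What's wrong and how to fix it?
Bug: SUM(quantity) and COUNT(*) are both integers; the division truncates the fractional part

Fix: Cast one side to REAL so the division keeps the fractional part

Corrected query:
SELECT customer, SUM(quantity) * 1.0 / COUNT(*) AS avg_quantity FROM orders GROUP BY customer

Result:
customer | avg_quantity
---------+-------------
Carol    | 5.666667    
Dave     | 7           
Frank    | 8.75        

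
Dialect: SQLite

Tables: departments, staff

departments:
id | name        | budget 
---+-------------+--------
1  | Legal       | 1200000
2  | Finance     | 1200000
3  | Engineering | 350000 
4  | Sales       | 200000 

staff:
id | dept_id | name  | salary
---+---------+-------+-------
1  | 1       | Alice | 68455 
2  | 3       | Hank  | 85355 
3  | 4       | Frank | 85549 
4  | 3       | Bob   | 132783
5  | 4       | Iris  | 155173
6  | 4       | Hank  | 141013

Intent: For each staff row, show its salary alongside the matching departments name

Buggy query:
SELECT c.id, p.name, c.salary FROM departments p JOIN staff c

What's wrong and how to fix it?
Bug: JOIN with no ON clause produces a cartesian product; every staff row pairs with every departments row

Fix: Add ON c.dept_id = p.id to the JOIN

Corrected query:
SELECT c.id, p.name, c.salary FROM departments p JOIN staff c ON c.dept_id = p.id

Result:
id | name        | salary
---+-------------+-------
1  | Legal       | 68455 
2  | Engineering | 85355 
3  | Sales       | 85549 
4  | Engineering | 132783
5  | Sales       | 155173
6  | Sales       | 141013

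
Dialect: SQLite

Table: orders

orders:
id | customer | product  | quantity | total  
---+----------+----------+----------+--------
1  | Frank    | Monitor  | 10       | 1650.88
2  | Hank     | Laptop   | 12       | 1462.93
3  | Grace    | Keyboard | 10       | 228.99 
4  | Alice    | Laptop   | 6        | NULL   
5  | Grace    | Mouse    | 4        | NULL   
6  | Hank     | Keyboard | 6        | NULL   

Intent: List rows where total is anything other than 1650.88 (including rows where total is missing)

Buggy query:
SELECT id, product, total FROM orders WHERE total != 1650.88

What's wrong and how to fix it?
Bug: Inequality against NULL is unknown, not true; rows with NULL are dropped

Fix: Handle NULL separately with IS NULL alongside the inequality

Corrected query:
SELECT id, product, total FROM orders WHERE total != 1650.88 OR total IS NULL

Result:
id | product  | total  
---+----------+--------
2  | Laptop   | 1462.93
3  | Keyboard | 228.99 
4  | Laptop   | NULL   
5  | Mouse    | NULL   
6  | Keyboard | NULL   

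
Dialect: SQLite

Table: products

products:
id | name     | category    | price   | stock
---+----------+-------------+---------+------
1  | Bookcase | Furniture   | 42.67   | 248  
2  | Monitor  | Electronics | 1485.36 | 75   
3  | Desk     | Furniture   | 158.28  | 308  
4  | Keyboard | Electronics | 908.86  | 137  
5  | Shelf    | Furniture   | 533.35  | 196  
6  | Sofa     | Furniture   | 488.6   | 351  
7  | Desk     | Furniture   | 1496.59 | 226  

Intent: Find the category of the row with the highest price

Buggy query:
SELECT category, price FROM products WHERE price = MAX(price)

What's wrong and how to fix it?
Bug: WHERE is evaluated per row; an aggregate over the whole table isn't defined there

Fix: Wrap MAX in a scalar subquery so WHERE compares against a single value

Corrected query:
SELECT category, price FROM products WHERE price = (SELECT MAX(price) FROM products)

Result:
category  | price  
----------+--------
Furniture | 1496.59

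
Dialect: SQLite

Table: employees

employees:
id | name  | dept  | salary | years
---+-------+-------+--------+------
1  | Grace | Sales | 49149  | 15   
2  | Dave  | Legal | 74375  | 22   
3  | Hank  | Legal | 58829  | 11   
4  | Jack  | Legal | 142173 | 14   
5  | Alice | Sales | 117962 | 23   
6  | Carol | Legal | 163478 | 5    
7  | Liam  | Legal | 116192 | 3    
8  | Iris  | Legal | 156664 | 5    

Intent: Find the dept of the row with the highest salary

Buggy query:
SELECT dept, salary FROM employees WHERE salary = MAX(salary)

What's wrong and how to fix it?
Bug: MAX(salary) is an aggregate and cannot be used directly in WHERE

Fix: Use a subquery: WHERE salary = (SELECT MAX(salary) FROM employees)

Corrected query:
SELECT dept, salary FROM employees WHERE salary = (SELECT MAX(salary) FROM employees)

Result:
dept  | salary
------+-------
Legal | 163478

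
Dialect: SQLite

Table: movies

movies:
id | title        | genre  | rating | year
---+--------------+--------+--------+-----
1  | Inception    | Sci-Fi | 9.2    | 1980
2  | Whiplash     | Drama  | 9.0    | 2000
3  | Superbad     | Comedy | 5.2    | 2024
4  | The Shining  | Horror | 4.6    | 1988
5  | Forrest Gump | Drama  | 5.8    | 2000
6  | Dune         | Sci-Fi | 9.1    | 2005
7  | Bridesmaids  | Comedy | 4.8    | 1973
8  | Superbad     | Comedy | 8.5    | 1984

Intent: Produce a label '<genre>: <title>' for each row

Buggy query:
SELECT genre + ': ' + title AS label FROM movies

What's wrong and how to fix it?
Bug: SQLite uses || for string concatenation; + coerces text to numbers (yielding 0)

Fix: Replace + with || to concatenate text

Corrected query:
SELECT genre || ': ' || title AS label FROM movies

Result:
label              
-------------------
Sci-Fi: Inception  
Drama: Whiplash    
Comedy: Superbad   
Horror: The Shining
Drama: Forrest Gump
Sci-Fi: Dune       
Comedy: Bridesmaids
Comedy: Superbad   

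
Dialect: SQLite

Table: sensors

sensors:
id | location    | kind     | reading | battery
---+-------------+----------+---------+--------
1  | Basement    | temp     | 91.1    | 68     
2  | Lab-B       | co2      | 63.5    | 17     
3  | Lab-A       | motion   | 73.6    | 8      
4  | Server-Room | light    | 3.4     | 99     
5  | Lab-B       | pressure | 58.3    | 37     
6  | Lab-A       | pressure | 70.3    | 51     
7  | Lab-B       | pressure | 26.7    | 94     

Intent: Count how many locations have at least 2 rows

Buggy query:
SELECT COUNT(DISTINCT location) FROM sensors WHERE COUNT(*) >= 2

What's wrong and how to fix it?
Bug: WHERE filters individual rows, not groups, so a group-level COUNT is invalid there

Fix: Use a subquery that GROUPs and filters with HAVING, then count its rows

Corrected query:
SELECT COUNT(*) FROM (SELECT location FROM sensors GROUP BY location HAVING COUNT(*) >= 2)

Result:
COUNT(*)
--------
2       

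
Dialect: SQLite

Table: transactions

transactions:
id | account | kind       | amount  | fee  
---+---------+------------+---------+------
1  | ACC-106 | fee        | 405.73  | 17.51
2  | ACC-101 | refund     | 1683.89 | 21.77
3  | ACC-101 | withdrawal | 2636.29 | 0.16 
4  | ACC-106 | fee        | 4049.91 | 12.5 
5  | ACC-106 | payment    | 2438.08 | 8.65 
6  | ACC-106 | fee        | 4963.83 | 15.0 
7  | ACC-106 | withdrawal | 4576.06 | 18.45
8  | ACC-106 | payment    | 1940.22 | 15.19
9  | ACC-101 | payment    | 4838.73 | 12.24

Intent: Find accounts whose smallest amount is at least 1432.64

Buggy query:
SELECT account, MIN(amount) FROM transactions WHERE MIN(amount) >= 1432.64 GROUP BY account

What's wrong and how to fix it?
Bug: Aggregates like MIN are computed per group after WHERE runs

Fix: Use HAVING for the per-group MIN condition

Corrected query:
SELECT account, MIN(amount) FROM transactions GROUP BY account HAVING MIN(amount) >= 1432.64

Result:
account | MIN(amount)
--------+------------
ACC-101 | 1683.89    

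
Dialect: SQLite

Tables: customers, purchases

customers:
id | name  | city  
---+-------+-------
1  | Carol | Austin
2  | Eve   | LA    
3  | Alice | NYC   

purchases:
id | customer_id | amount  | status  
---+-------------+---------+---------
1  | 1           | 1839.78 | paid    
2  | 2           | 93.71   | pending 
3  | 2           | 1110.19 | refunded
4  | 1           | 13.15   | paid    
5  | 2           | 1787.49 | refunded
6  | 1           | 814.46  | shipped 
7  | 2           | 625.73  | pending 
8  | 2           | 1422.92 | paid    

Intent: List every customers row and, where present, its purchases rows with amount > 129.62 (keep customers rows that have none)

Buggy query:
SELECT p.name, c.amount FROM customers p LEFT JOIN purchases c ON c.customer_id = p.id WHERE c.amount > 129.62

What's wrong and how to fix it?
Bug: A WHERE condition on the right-hand table after LEFT JOIN drops unmatched parents

Fix: Move the right-table condition into the ON clause so unmatched parents are kept

Corrected query:
SELECT p.name, c.amount FROM customers p LEFT JOIN purchases c ON c.customer_id = p.id AND c.amount > 129.62

Result:
name  | amount 
------+--------
Carol | 814.46 
Carol | 1839.78
Eve   | 625.73 
Eve   | 1110.19
Eve   | 1422.92
Eve   | 1787.49
Alice | NULL   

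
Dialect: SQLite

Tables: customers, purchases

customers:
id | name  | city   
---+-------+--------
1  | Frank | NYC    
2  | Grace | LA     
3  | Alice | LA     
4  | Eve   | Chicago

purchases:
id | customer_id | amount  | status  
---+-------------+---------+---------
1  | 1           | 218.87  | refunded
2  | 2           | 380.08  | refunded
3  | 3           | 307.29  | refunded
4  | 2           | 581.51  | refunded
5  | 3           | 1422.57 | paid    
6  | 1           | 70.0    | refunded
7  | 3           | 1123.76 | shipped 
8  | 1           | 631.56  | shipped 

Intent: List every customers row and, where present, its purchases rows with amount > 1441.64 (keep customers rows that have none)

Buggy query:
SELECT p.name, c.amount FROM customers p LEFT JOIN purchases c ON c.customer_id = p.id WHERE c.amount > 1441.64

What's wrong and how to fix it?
Bug: A WHERE condition on the right-hand table after LEFT JOIN drops unmatched parents

Fix: Put 'c.amount > 1441.64' in the JOIN's ON clause instead of WHERE

Corrected query:
SELECT p.name, c.amount FROM customers p LEFT JOIN purchases c ON c.customer_id = p.id AND c.amount > 1441.64

Result:
name  | amount
------+-------
Frank | NULL  
Grace | NULL  
Alice | NULL  
Eve   | NULL  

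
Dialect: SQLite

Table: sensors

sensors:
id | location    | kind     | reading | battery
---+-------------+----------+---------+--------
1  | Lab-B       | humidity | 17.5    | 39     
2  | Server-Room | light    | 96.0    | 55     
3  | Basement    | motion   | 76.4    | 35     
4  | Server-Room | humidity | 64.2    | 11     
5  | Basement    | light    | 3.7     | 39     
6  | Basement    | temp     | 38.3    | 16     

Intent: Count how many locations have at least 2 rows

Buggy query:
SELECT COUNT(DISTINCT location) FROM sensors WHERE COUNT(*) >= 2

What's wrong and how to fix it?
Bug: WHERE filters individual rows, not groups, so a group-level COUNT is invalid there

Fix: Group first with HAVING COUNT(*) >= 2, then COUNT the resulting groups

Corrected query:
SELECT COUNT(*) FROM (SELECT location FROM sensors GROUP BY location HAVING COUNT(*) >= 2)

Result:
COUNT(*)
--------
2       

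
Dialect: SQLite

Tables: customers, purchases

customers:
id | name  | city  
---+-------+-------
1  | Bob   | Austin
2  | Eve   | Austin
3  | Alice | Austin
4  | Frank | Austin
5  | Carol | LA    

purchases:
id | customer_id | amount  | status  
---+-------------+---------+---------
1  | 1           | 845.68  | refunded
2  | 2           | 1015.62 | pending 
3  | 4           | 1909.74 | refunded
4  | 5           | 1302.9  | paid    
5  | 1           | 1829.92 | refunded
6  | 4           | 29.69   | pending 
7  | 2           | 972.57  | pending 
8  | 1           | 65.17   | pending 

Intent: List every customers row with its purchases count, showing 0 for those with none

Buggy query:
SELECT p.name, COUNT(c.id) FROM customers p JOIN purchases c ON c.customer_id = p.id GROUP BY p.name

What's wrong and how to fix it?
Bug: INNER JOIN drops customers rows that have no matching purchases rows

Fix: Use LEFT JOIN so parents without children still appear (COUNT(c.id) gives 0)

Corrected query:
SELECT p.name, COUNT(c.id) FROM customers p LEFT JOIN purchases c ON c.customer_id = p.id GROUP BY p.name

Result:
name  | COUNT(c.id)
------+------------
Alice | 0          
Bob   | 3          
Carol | 1          
Eve   | 2          
Frank | 2          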